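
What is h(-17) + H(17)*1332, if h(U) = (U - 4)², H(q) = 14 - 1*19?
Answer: -6219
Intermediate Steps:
H(q) = -5 (H(q) = 14 - 19 = -5)
h(U) = (-4 + U)²
h(-17) + H(17)*1332 = (-4 - 17)² - 5*1332 = (-21)² - 6660 = 441 - 6660 = -6219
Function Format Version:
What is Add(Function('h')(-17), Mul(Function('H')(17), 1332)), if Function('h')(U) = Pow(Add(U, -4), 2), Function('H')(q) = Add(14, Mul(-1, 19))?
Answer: -6219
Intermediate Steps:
Function('H')(q) = -5 (Function('H')(q) = Add(14, -19) = -5)
Function('h')(U) = Pow(Add(-4, U), 2)
Add(Function('h')(-17), Mul(Function('H')(17), 1332)) = Add(Pow(Add(-4, -17), 2), Mul(-5, 1332)) = Add(Pow(-21, 2), -6660) = Add(441, -6660) = -6219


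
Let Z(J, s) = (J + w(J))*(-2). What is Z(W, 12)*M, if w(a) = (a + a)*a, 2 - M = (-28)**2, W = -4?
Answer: 43792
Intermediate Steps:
M = -782 (M = 2 - 1*(-28)**2 = 2 - 1*784 = 2 - 784 = -782)
w(a) = 2*a**2 (w(a) = (2*a)*a = 2*a**2)
Z(J, s) = -4*J**2 - 2*J (Z(J, s) = (J + 2*J**2)*(-2) = -4*J**2 - 2*J)
Z(W, 12)*M = (2*(-4)*(-1 - 2*(-4)))*(-782) = (2*(-4)*(-1 + 8))*(-782) = (2*(-4)*7)*(-782) = -56*(-782) = 43792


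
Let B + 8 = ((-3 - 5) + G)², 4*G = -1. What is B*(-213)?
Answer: -204693/16 ≈ -12793.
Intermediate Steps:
G = -¼ (G = (¼)*(-1) = -¼ ≈ -0.25000)
B = 961/16 (B = -8 + ((-3 - 5) - ¼)² = -8 + (-8 - ¼)² = -8 + (-33/4)² = -8 + 1089/16 = 961/16 ≈ 60.063)
B*(-213) = (961/16)*(-213) = -204693/16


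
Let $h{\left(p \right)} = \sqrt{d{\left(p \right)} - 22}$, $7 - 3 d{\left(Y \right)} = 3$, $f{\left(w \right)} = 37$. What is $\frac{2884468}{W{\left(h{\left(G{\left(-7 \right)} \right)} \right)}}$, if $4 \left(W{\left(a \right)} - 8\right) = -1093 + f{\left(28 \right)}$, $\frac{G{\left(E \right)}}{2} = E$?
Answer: $- \frac{721117}{64} \approx -11267.0$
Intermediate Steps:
$G{\left(E \right)} = 2 E$
$d{\left(Y \right)} = \frac{4}{3}$ ($d{\left(Y \right)} = \frac{7}{3} - 1 = \frac{4}{3}$)
$h{\left(p \right)} = \frac{i \sqrt{186}}{3}$ ($h{\left(p \right)} = \sqrt{\frac{4}{3} - 22} = \sqrt{- \frac{62}{3}} = \frac{i \sqrt{186}}{3}$)
$W{\left(a \right)} = -256$ ($W{\left(a \right)} = 8 + \frac{-1093 + 37}{4} = 8 + \frac{1}{4} \left(-1056\right) = 8 - 264 = -256$)
$\frac{2884468}{W{\left(h{\left(G{\left(-7 \right)} \right)} \right)}} = \frac{2884468}{-256} = 2884468 \left(- \frac{1}{256}\right) = - \frac{721117}{64}$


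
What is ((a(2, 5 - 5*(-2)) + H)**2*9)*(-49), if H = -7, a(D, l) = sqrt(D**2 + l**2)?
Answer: -122598 + 6174*sqrt(229) ≈ -29168.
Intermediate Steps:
((a(2, 5 - 5*(-2)) + H)**2*9)*(-49) = ((sqrt(2**2 + (5 - 5*(-2))**2) - 7)**2*9)*(-49) = ((sqrt(4 + (5 + 10)**2) - 7)**2*9)*(-49) = ((sqrt(4 + 15**2) - 7)**2*9)*(-49) = ((sqrt(4 + 225) - 7)**2*9)*(-49) = ((sqrt(229) - 7)**2*9)*(-49) = ((-7 + sqrt(229))**2*9)*(-49) = (9*(-7 + sqrt(229))**2)*(-49) = -441*(-7 + sqrt(229))**2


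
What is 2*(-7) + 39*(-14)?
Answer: -560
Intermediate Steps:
2*(-7) + 39*(-14) = -14 - 546 = -560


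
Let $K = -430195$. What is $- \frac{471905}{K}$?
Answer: $\frac{973}{887} \approx 1.097$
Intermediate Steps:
$- \frac{471905}{K} = - \frac{471905}{-430195} = \left(-471905\right) \left(- \frac{1}{430195}\right) = \frac{973}{887}$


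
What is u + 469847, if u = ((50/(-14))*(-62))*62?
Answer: 3385029/7 ≈ 4.8358e+5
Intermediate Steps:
u = 96100/7 (u = ((50*(-1/14))*(-62))*62 = -25/7*(-62)*62 = (1550/7)*62 = 96100/7 ≈ 13729.)
u + 469847 = 96100/7 + 469847 = 3385029/7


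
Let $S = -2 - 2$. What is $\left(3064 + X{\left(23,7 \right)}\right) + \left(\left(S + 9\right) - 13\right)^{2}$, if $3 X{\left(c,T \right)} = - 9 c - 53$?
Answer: $\frac{9124}{3} \approx 3041.3$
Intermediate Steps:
$S = -4$
$X{\left(c,T \right)} = - \frac{53}{3} - 3 c$ ($X{\left(c,T \right)} = \frac{- 9 c - 53}{3} = \frac{-53 - 9 c}{3} = - \frac{53}{3} - 3 c$)
$\left(3064 + X{\left(23,7 \right)}\right) + \left(\left(S + 9\right) - 13\right)^{2} = \left(3064 - \frac{260}{3}\right) + \left(\left(-4 + 9\right) - 13\right)^{2} = \left(3064 - \frac{260}{3}\right) + \left(5 - 13\right)^{2} = \left(3064 - \frac{260}{3}\right) + \left(-8\right)^{2} = \frac{8932}{3} + 64 = \frac{9124}{3}$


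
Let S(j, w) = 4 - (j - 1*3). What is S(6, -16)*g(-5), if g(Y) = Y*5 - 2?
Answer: -27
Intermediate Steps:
S(j, w) = 7 - j (S(j, w) = 4 - (j - 3) = 4 - (-3 + j) = 4 + (3 - j) = 7 - j)
g(Y) = -2 + 5*Y (g(Y) = 5*Y - 2 = -2 + 5*Y)
S(6, -16)*g(-5) = (7 - 1*6)*(-2 + 5*(-5)) = (7 - 6)*(-2 - 25) = 1*(-27) = -27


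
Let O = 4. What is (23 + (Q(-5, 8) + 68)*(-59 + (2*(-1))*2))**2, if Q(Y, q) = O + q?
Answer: 25170289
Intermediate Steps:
Q(Y, q) = 4 + q
(23 + (Q(-5, 8) + 68)*(-59 + (2*(-1))*2))**2 = (23 + ((4 + 8) + 68)*(-59 + (2*(-1))*2))**2 = (23 + (12 + 68)*(-59 - 2*2))**2 = (23 + 80*(-59 - 4))**2 = (23 + 80*(-63))**2 = (23 - 5040)**2 = (-5017)**2 = 25170289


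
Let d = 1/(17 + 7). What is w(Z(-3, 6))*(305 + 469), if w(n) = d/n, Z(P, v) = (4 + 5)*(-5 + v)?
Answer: 43/12 ≈ 3.5833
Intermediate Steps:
Z(P, v) = -45 + 9*v (Z(P, v) = 9*(-5 + v) = -45 + 9*v)
d = 1/24 ≈ 0.041667
w(n) = 1/(24*n)
w(Z(-3, 6))*(305 + 469) = (1/(24*(-45 + 9*6)))*(305 + 469) = (1/(24*(-45 + 54)))*774 = ((1/24)/9)*774 = ((1/24)*(⅑))*774 = (1/216)*774 = 43/12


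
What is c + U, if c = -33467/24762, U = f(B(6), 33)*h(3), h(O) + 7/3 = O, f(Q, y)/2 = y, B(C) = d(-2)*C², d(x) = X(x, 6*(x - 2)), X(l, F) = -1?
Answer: 1056061/24762 ≈ 42.648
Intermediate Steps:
d(x) = -1
B(C) = -C²
f(Q, y) = 2*y
h(O) = -7/3 + O
U = 44 (U = (2*33)*(-7/3 + 3) = 66*(⅔) = 44)
c = -33467/24762 (c = -33467*1/24762 = -33467/24762 ≈ -1.3515)
c + U = -33467/24762 + 44 = 1056061/24762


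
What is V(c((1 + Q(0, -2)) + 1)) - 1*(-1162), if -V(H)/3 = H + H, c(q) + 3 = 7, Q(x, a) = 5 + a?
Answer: 1138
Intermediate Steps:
c(q) = 4 (c(q) = -3 + 7 = 4)
V(H) = -6*H (V(H) = -3*(H + H) = -6*H)
V(c((1 + Q(0, -2)) + 1)) - 1*(-1162) = -6*4 - 1*(-1162) = -24 + 1162 = 1138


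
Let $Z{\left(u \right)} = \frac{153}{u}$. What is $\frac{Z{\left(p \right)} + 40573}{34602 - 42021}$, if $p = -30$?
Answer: $- \frac{405679}{74190} \approx -5.4681$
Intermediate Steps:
$\frac{Z{\left(p \right)} + 40573}{34602 - 42021} = \frac{\frac{153}{-30} + 40573}{34602 - 42021} = \frac{153 \left(- \frac{1}{30}\right) + 40573}{-7419} = \left(- \frac{51}{10} + 40573\right) \left(- \frac{1}{7419}\right) = \frac{405679}{10} \left(- \frac{1}{7419}\right) = - \frac{405679}{74190}$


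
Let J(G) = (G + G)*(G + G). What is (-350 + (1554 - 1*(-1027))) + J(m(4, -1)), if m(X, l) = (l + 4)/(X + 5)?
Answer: 20083/9 ≈ 2231.4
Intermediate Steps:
m(X, l) = (4 + l)/(5 + X)
J(G) = 4*G**2 (J(G) = (2*G)*(2*G) = 4*G**2)
(-350 + (1554 - 1*(-1027))) + J(m(4, -1)) = (-350 + (1554 - 1*(-1027))) + 4*((4 - 1)/(5 + 4))**2 = (-350 + (1554 + 1027)) + 4*(3/9)**2 = (-350 + 2581) + 4*((1/9)*3)**2 = 2231 + 4*(1/3)**2 = 2231 + 4*(1/9) = 2231 + 4/9 = 20083/9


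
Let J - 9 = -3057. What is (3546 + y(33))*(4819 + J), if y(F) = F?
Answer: 6338409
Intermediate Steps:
J = -3048 (J = 9 - 3057 = -3048)
(3546 + y(33))*(4819 + J) = (3546 + 33)*(4819 - 3048) = 3579*1771 = 6338409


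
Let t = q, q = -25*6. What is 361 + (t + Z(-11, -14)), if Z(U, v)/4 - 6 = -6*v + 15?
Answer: 631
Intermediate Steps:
q = -150
Z(U, v) = 84 - 24*v (Z(U, v) = 24 + 4*(-6*v + 15) = 24 + 4*(15 - 6*v) = 24 + (60 - 24*v) = 84 - 24*v)
t = -150
361 + (t + Z(-11, -14)) = 361 + (-150 + (84 - 24*(-14))) = 361 + (-150 + (84 + 336)) = 361 + (-150 + 420) = 361 + 270 = 631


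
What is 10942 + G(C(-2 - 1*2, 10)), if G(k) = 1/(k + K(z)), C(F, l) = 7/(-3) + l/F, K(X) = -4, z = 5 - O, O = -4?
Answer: 579920/53 ≈ 10942.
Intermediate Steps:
z = 9 (z = 5 - 1*(-4) = 5 + 4 = 9)
C(F, l) = -7/3 + l/F (C(F, l) = 7*(-1/3) + l/F = -7/3 + l/F)
G(k) = 1/(-4 + k) (G(k) = 1/(k - 4) = 1/(-4 + k))
10942 + G(C(-2 - 1*2, 10)) = 10942 + 1/(-4 + (-7/3 + 10/(-2 - 1*2))) = 10942 + 1/(-4 + (-7/3 + 10/(-2 - 2))) = 10942 + 1/(-4 + (-7/3 + 10/(-4))) = 10942 + 1/(-4 + (-7/3 + 10*(-1/4))) = 10942 + 1/(-4 + (-7/3 - 5/2)) = 10942 + 1/(-4 - 29/6) = 10942 + 1/(-53/6) = 10942 - 6/53 = 579920/53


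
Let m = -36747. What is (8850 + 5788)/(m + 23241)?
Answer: -7319/6753 ≈ -1.0838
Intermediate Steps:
(8850 + 5788)/(m + 23241) = (8850 + 5788)/(-36747 + 23241) = 14638/(-13506) = 14638*(-1/13506) = -7319/6753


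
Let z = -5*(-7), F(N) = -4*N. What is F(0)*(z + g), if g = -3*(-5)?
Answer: 0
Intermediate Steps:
g = 15
z = 35
F(0)*(z + g) = (-4*0)*(35 + 15) = 0*50 = 0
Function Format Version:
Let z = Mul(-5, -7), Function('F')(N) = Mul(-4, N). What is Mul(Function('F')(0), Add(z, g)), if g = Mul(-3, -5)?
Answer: 0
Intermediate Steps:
g = 15
z = 35
Mul(Function('F')(0), Add(z, g)) = Mul(Mul(-4, 0), Add(35, 15)) = Mul(0, 50) = 0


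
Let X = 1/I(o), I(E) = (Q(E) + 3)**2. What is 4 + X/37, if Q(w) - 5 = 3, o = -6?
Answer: 17909/4477 ≈ 4.0002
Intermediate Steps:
Q(w) = 8 (Q(w) = 5 + 3 = 8)
I(E) = 121 (I(E) = (8 + 3)**2 = 11**2 = 121)
X = 1/121 ≈ 0.0082645
4 + X/37 = 4 + (1/121)/37 = 4 + (1/37)*(1/121) = 4 + 1/4477 = 17909/4477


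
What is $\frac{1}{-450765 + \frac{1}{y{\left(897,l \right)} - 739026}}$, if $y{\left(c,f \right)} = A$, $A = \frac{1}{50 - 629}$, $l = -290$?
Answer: $- \frac{427896055}{192880565232654} \approx -2.2185 \cdot 10^{-6}$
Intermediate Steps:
$A = - \frac{1}{579}$ ($A = \frac{1}{-579} = - \frac{1}{579} \approx -0.0017271$)
$y{\left(c,f \right)} = - \frac{1}{579}$
$\frac{1}{-450765 + \frac{1}{y{\left(897,l \right)} - 739026}} = \frac{1}{-450765 + \frac{1}{- \frac{1}{579} - 739026}} = \frac{1}{-450765 + \frac{1}{- \frac{427896055}{579}}} = \frac{1}{-450765 - \frac{579}{427896055}} = \frac{1}{- \frac{192880565232654}{427896055}} = - \frac{427896055}{192880565232654}$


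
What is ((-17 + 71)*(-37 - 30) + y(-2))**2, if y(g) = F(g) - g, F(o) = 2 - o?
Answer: 13046544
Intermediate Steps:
y(g) = 2 - 2*g (y(g) = (2 - g) - g = 2 - 2*g)
((-17 + 71)*(-37 - 30) + y(-2))**2 = ((-17 + 71)*(-37 - 30) + (2 - 2*(-2)))**2 = (54*(-67) + (2 + 4))**2 = (-3618 + 6)**2 = (-3612)**2 = 13046544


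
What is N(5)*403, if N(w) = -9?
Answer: -3627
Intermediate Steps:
N(5)*403 = -9*403 = -3627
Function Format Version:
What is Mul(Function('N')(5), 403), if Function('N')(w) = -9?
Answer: -3627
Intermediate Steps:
Mul(Function('N')(5), 403) = Mul(-9, 403) = -3627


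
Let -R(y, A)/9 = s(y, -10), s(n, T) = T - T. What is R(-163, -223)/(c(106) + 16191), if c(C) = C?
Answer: 0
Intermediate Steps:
s(n, T) = 0
R(y, A) = 0 (R(y, A) = -9*0 = 0)
R(-163, -223)/(c(106) + 16191) = 0/(106 + 16191) = 0/16297 = 0*(1/16297) = 0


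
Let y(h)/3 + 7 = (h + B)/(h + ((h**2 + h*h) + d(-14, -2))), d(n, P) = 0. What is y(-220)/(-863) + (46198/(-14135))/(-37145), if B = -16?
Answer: 4859578061516/198916812550775 ≈ 0.024430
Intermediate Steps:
y(h) = -21 + 3*(-16 + h)/(h + 2*h**2) (y(h) = -21 + 3*((h - 16)/(h + ((h**2 + h*h) + 0))) = -21 + 3*((-16 + h)/(h + ((h**2 + h**2) + 0))) = -21 + 3*((-16 + h)/(h + (2*h**2 + 0))) = -21 + 3*((-16 + h)/(h + 2*h**2)) = -21 + 3*(-16 + h)/(h + 2*h**2))
y(-220)/(-863) + (46198/(-14135))/(-37145) = (6*(-8 - 7*(-220)**2 - 3*(-220))/(-220*(1 + 2*(-220))))/(-863) + (46198/(-14135))/(-37145) = (6*(-1/220)*(-8 - 7*48400 + 660)/(1 - 440))*(-1/863) + (46198*(-1/14135))*(-1/37145) = (6*(-1/220)*(-8 - 338800 + 660)/(-439))*(-1/863) - 46198/14135*(-1/37145) = (6*(-1/220)*(-1/439)*(-338148))*(-1/863) + 46198/525044575 = -507222/24145*(-1/863) + 46198/525044575 = 507222/20837135 + 46198/525044575 = 4859578061516/198916812550775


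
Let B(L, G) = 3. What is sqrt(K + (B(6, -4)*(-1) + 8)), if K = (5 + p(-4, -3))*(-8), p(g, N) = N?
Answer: I*sqrt(11) ≈ 3.3166*I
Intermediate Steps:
K = -16 (K = (5 - 3)*(-8) = 2*(-8) = -16)
sqrt(K + (B(6, -4)*(-1) + 8)) = sqrt(-16 + (3*(-1) + 8)) = sqrt(-16 + (-3 + 8)) = sqrt(-16 + 5) = sqrt(-11) = I*sqrt(11)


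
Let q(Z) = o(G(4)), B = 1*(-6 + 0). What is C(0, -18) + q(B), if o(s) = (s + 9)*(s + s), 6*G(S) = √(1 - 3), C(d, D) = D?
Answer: -163/9 + 3*I*√2 ≈ -18.111 + 4.2426*I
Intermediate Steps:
G(S) = I*√2/6 (G(S) = √(1 - 3)/6 = √(-2)/6 = (I*√2)/6 = I*√2/6)
o(s) = 2*s*(9 + s) (o(s) = (9 + s)*(2*s) = 2*s*(9 + s))
B = -6 (B = 1*(-6) = -6)
q(Z) = I*√2*(9 + I*√2/6)/3 (q(Z) = 2*(I*√2/6)*(9 + I*√2/6) = I*√2*(9 + I*√2/6)/3)
C(0, -18) + q(B) = -18 + (-⅑ + 3*I*√2) = -163/9 + 3*I*√2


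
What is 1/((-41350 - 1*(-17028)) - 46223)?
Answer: -1/70545 ≈ -1.4175e-5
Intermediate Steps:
1/((-41350 - 1*(-17028)) - 46223) = 1/((-41350 + 17028) - 46223) = 1/(-24322 - 46223) = 1/(-70545) = -1/70545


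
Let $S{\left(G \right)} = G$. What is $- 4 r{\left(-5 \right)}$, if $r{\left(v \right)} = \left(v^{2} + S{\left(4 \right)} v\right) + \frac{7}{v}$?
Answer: $- \frac{72}{5} \approx -14.4$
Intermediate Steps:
$r{\left(v \right)} = v^{2} + 4 v + \frac{7}{v}$ ($r{\left(v \right)} = \left(v^{2} + 4 v\right) + \frac{7}{v} = v^{2} + 4 v + \frac{7}{v}$)
$- 4 r{\left(-5 \right)} = - 4 \frac{7 + \left(-5\right)^{2} \left(4 - 5\right)}{-5} = - 4 \left(- \frac{7 + 25 \left(-1\right)}{5}\right) = - 4 \left(- \frac{7 - 25}{5}\right) = - 4 \left(\left(- \frac{1}{5}\right) \left(-18\right)\right) = \left(-4\right) \frac{18}{5} = - \frac{72}{5}$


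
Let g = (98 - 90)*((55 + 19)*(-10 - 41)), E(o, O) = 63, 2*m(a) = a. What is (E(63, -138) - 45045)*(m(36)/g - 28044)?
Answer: 186698334753/148 ≈ 1.2615e+9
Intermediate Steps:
m(a) = a/2
g = -30192 (g = 8*(74*(-51)) = 8*(-3774) = -30192)
(E(63, -138) - 45045)*(m(36)/g - 28044) = (63 - 45045)*(((½)*36)/(-30192) - 28044) = -44982*(18*(-1/30192) - 28044) = -44982*(-3/5032 - 28044) = -44982*(-141117411/5032) = 186698334753/148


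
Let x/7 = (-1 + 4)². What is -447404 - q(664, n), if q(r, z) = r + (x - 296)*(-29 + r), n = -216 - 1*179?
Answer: -300113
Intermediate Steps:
n = -395 (n = -216 - 179 = -395)
x = 63 (x = 7*(-1 + 4)² = 7*3² = 7*9 = 63)
q(r, z) = 6757 - 232*r (q(r, z) = r + (63 - 296)*(-29 + r) = r - 233*(-29 + r) = r + (6757 - 233*r) = 6757 - 232*r)
-447404 - q(664, n) = -447404 - (6757 - 232*664) = -447404 - (6757 - 154048) = -447404 - 1*(-147291) = -447404 + 147291 = -300113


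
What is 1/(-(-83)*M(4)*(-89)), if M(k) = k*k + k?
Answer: -1/147740 ≈ -6.7686e-6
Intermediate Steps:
M(k) = k + k² (M(k) = k² + k = k + k²)
1/(-(-83)*M(4)*(-89)) = 1/(-(-83)*4*(1 + 4)*(-89)) = 1/(-(-83)*4*5*(-89)) = 1/(-(-83)*20*(-89)) = 1/(-83*(-20)*(-89)) = 1/(1660*(-89)) = 1/(-147740) = -1/147740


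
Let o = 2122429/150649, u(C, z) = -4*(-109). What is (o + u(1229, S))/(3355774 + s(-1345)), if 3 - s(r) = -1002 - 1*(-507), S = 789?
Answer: 67805393/505619020528 ≈ 0.00013410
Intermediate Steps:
u(C, z) = 436
s(r) = 498 (s(r) = 3 - (-1002 - 1*(-507)) = 3 - (-1002 + 507) = 3 - 1*(-495) = 3 + 495 = 498)
o = 2122429/150649 (o = 2122429*(1/150649) = 2122429/150649 ≈ 14.089)
(o + u(1229, S))/(3355774 + s(-1345)) = (2122429/150649 + 436)/(3355774 + 498) = (67805393/150649)/3356272 = (67805393/150649)*(1/3356272) = 67805393/505619020528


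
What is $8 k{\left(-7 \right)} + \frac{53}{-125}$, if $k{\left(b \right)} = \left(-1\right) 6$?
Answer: $- \frac{6053}{125} \approx -48.424$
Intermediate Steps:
$k{\left(b \right)} = -6$
$8 k{\left(-7 \right)} + \frac{53}{-125} = 8 \left(-6\right) + \frac{53}{-125} = -48 + 53 \left(- \frac{1}{125}\right) = -48 - \frac{53}{125} = - \frac{6053}{125}$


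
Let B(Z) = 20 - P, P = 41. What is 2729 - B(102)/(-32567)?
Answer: 88875322/32567 ≈ 2729.0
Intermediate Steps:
B(Z) = -21 (B(Z) = 20 - 1*41 = 20 - 41 = -21)
2729 - B(102)/(-32567) = 2729 - (-21)/(-32567) = 2729 - (-21)*(-1)/32567 = 2729 - 1*21/32567 = 2729 - 21/32567 = 88875322/32567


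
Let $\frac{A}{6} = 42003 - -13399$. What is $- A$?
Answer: $-332412$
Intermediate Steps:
$A = 332412$ ($A = 6 \left(42003 - -13399\right) = 6 \left(42003 + 13399\right) = 6 \cdot 55402 = 332412$)
$- A = \left(-1\right) 332412 = -332412$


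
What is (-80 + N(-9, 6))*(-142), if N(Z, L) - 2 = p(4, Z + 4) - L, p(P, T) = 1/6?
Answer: 35713/3 ≈ 11904.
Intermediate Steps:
p(P, T) = ⅙
N(Z, L) = 13/6 - L (N(Z, L) = 2 + (⅙ - L) = 13/6 - L)
(-80 + N(-9, 6))*(-142) = (-80 + (13/6 - 1*6))*(-142) = (-80 + (13/6 - 6))*(-142) = (-80 - 23/6)*(-142) = -503/6*(-142) = 35713/3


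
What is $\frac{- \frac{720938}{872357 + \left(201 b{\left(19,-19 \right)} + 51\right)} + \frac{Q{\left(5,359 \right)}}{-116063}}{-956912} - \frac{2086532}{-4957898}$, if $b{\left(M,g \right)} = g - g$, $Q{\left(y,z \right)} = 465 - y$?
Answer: $\frac{4594716297359508217877}{10917679562142857911616} \approx 0.42085$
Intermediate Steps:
$b{\left(M,g \right)} = 0$
$\frac{- \frac{720938}{872357 + \left(201 b{\left(19,-19 \right)} + 51\right)} + \frac{Q{\left(5,359 \right)}}{-116063}}{-956912} - \frac{2086532}{-4957898} = \frac{- \frac{720938}{872357 + \left(201 \cdot 0 + 51\right)} + \frac{465 - 5}{-116063}}{-956912} - \frac{2086532}{-4957898} = \left(- \frac{720938}{872357 + \left(0 + 51\right)} + \left(465 - 5\right) \left(- \frac{1}{116063}\right)\right) \left(- \frac{1}{956912}\right) - - \frac{1043266}{2478949} = \left(- \frac{720938}{872357 + 51} + 460 \left(- \frac{1}{116063}\right)\right) \left(- \frac{1}{956912}\right) + \frac{1043266}{2478949} = \left(- \frac{720938}{872408} - \frac{460}{116063}\right) \left(- \frac{1}{956912}\right) + \frac{1043266}{2478949} = \left(\left(-720938\right) \frac{1}{872408} - \frac{460}{116063}\right) \left(- \frac{1}{956912}\right) + \frac{1043266}{2478949} = \left(- \frac{360469}{436204} - \frac{460}{116063}\right) \left(- \frac{1}{956912}\right) + \frac{1043266}{2478949} = \left(- \frac{42037767387}{50627144852}\right) \left(- \frac{1}{956912}\right) + \frac{1043266}{2478949} = \frac{3821615217}{4404156584965184} + \frac{1043266}{2478949} = \frac{4594716297359508217877}{10917679562142857911616}$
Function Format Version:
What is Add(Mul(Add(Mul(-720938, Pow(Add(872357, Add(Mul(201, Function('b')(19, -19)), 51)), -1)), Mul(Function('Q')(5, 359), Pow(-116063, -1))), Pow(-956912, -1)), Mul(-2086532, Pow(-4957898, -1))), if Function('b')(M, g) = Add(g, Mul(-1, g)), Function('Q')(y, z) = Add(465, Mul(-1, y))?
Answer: Rational(4594716297359508217877, 10917679562142857911616) ≈ 0.42085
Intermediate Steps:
Function('b')(M, g) = 0
Add(Mul(Add(Mul(-720938, Pow(Add(872357, Add(Mul(201, Function('b')(19, -19)), 51)), -1)), Mul(Function('Q')(5, 359), Pow(-116063, -1))), Pow(-956912, -1)), Mul(-2086532, Pow(-4957898, -1))) = Add(Mul(Add(Mul(-720938, Pow(Add(872357, Add(Mul(201, 0), 51)), -1)), Mul(Add(465, Mul(-1, 5)), Pow(-116063, -1))), Pow(-956912, -1)), Mul(-2086532, Pow(-4957898, -1))) = Add(Mul(Add(Mul(-720938, Pow(Add(872357, Add(0, 51)), -1)), Mul(Add(465, -5), Rational(-1, 116063))), Rational(-1, 956912)), Mul(-2086532, Rational(-1, 4957898))) = Add(Mul(Add(Mul(-720938, Pow(Add(872357, 51), -1)), Mul(460, Rational(-1, 116063))), Rational(-1, 956912)), Rational(1043266, 2478949)) = Add(Mul(Add(Mul(-720938, Pow(872408, -1)), Rational(-460, 116063)), Rational(-1, 956912)), Rational(1043266, 2478949)) = Add(Mul(Add(Mul(-720938, Rational(1, 872408)), Rational(-460, 116063)), Rational(-1, 956912)), Rational(1043266, 2478949)) = Add(Mul(Add(Rational(-360469, 436204), Rational(-460, 116063)), Rational(-1, 956912)), Rational(1043266, 2478949)) = Add(Mul(Rational(-42037767387, 50627144852), Rational(-1, 956912)), Rational(1043266, 2478949)) = Add(Rational(3821615217, 4404156584965184), Rational(1043266, 2478949)) = Rational(4594716297359508217877, 10917679562142857911616)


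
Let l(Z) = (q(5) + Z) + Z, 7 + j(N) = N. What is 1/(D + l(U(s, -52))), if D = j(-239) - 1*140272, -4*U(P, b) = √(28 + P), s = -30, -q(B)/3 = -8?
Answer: -280988/39477128073 + I*√2/39477128073 ≈ -7.1177e-6 + 3.5824e-11*I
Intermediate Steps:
j(N) = -7 + N
q(B) = 24 (q(B) = -3*(-8) = 24)
U(P, b) = -√(28 + P)/4
D = -140518 (D = (-7 - 239) - 1*140272 = -246 - 140272 = -140518)
l(Z) = 24 + 2*Z (l(Z) = (24 + Z) + Z = 24 + 2*Z)
1/(D + l(U(s, -52))) = 1/(-140518 + (24 + 2*(-√(28 - 30)/4))) = 1/(-140518 + (24 + 2*(-I*√2/4))) = 1/(-140518 + (24 - I*√2/2)) = 1/(-140494 - I*√2/2)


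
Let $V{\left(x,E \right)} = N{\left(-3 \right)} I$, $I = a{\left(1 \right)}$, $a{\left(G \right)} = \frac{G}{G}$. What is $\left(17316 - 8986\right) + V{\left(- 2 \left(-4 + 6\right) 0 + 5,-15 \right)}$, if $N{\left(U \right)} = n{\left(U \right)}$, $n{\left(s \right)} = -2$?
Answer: $8328$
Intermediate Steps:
$N{\left(U \right)} = -2$
$a{\left(G \right)} = 1$
$I = 1$
$V{\left(x,E \right)} = -2$ ($V{\left(x,E \right)} = \left(-2\right) 1 = -2$)
$\left(17316 - 8986\right) + V{\left(- 2 \left(-4 + 6\right) 0 + 5,-15 \right)} = \left(17316 - 8986\right) - 2 = 8330 - 2 = 8328$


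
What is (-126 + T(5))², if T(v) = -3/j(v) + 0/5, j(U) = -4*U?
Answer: 6335289/400 ≈ 15838.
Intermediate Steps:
T(v) = 3/(4*v) (T(v) = -3*(-1/(4*v)) + 0/5 = -(-3)/(4*v) + 0*(⅕) = 3/(4*v) + 0 = 3/(4*v))
(-126 + T(5))² = (-126 + (¾)/5)² = (-126 + (¾)*(⅕))² = (-126 + 3/20)² = (-2517/20)² = 6335289/400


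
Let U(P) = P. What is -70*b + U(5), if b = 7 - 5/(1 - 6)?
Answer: -555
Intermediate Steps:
b = 8 (b = 7 - 5/(-5) = 7 - 5*(-⅕) = 7 + 1 = 8)
-70*b + U(5) = -70*8 + 5 = -560 + 5 = -555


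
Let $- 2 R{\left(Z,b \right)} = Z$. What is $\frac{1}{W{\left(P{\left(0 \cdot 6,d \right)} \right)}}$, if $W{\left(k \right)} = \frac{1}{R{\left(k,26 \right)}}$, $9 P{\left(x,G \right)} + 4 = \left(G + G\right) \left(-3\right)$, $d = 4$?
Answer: $\frac{14}{9} \approx 1.5556$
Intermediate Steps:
$R{\left(Z,b \right)} = - \frac{Z}{2}$
$P{\left(x,G \right)} = - \frac{4}{9} - \frac{2 G}{3}$ ($P{\left(x,G \right)} = - \frac{4}{9} + \frac{\left(G + G\right) \left(-3\right)}{9} = - \frac{4}{9} + \frac{2 G \left(-3\right)}{9} = - \frac{4}{9} + \frac{\left(-6\right) G}{9} = - \frac{4}{9} - \frac{2 G}{3}$)
$W{\left(k \right)} = - \frac{2}{k}$ ($W{\left(k \right)} = \frac{1}{\left(- \frac{1}{2}\right) k} = - \frac{2}{k}$)
$\frac{1}{W{\left(P{\left(0 \cdot 6,d \right)} \right)}} = \frac{1}{\left(-2\right) \frac{1}{- \frac{4}{9} - \frac{8}{3}}} = \frac{1}{\left(-2\right) \frac{1}{- \frac{28}{9}}} = \frac{1}{\left(-2\right) \left(- \frac{9}{28}\right)} = \frac{1}{\frac{9}{14}} = \frac{14}{9}$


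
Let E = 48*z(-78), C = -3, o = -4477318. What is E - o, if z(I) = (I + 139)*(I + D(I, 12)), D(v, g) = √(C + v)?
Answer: 4248934 + 26352*I ≈ 4.2489e+6 + 26352.0*I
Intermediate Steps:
D(v, g) = √(-3 + v)
z(I) = (139 + I)*(I + √(-3 + I)) (z(I) = (I + 139)*(I + √(-3 + I)) = (139 + I)*(I + √(-3 + I)))
E = -228384 + 26352*I (E = 48*((-78)² + 139*(-78) + 139*√(-3 - 78) - 78*√(-3 - 78)) = 48*(6084 - 10842 + 139*√(-81) - 702*I) = 48*(6084 - 10842 + 139*(9*I) - 702*I) = 48*(6084 - 10842 + 1251*I - 702*I) = 48*(-4758 + 549*I) = -228384 + 26352*I ≈ -2.2838e+5 + 26352.0*I)
E - o = (-228384 + 26352*I) - 1*(-4477318) = (-228384 + 26352*I) + 4477318 = 4248934 + 26352*I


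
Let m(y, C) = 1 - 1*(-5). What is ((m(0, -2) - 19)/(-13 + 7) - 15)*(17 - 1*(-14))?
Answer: -2387/6 ≈ -397.83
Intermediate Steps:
m(y, C) = 6 (m(y, C) = 1 + 5 = 6)
((m(0, -2) - 19)/(-13 + 7) - 15)*(17 - 1*(-14)) = ((6 - 19)/(-13 + 7) - 15)*(17 - 1*(-14)) = (-13/(-6) - 15)*(17 + 14) = (-13*(-⅙) - 15)*31 = (13/6 - 15)*31 = -77/6*31 = -2387/6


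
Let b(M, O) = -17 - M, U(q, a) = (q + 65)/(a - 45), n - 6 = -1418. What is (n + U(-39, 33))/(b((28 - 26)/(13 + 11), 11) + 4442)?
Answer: -16970/53099 ≈ -0.31959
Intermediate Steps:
n = -1412 (n = 6 - 1418 = -1412)
U(q, a) = (65 + q)/(-45 + a)
(n + U(-39, 33))/(b((28 - 26)/(13 + 11), 11) + 4442) = (-1412 + (65 - 39)/(-45 + 33))/((-17 - (28 - 26)/(13 + 11)) + 4442) = (-1412 + 26/(-12))/((-17 - 2/24) + 4442) = (-1412 - 1/12*26)/((-17 - 2/24) + 4442) = (-1412 - 13/6)/((-17 - 1*1/12) + 4442) = -8485/(6*((-17 - 1/12) + 4442)) = -8485/(6*(-205/12 + 4442)) = -8485/(6*53099/12) = -8485/6*12/53099 = -16970/53099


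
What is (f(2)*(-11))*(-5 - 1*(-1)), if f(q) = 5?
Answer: 220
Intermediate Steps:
(f(2)*(-11))*(-5 - 1*(-1)) = (5*(-11))*(-5 - 1*(-1)) = -55*(-5 + 1) = -55*(-4) = 220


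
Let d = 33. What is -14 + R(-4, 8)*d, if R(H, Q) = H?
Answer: -146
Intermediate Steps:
-14 + R(-4, 8)*d = -14 - 4*33 = -14 - 132 = -146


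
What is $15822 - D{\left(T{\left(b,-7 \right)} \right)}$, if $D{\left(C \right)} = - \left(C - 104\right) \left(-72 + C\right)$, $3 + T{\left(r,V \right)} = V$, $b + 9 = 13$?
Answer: $25170$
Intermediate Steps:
$b = 4$ ($b = -9 + 13 = 4$)
$T{\left(r,V \right)} = -3 + V$
$D{\left(C \right)} = - \left(-104 + C\right) \left(-72 + C\right)$
$15822 - D{\left(T{\left(b,-7 \right)} \right)} = 15822 - \left(-7488 - \left(-3 - 7\right)^{2} + 176 \left(-3 - 7\right)\right) = 15822 - \left(-7488 - \left(-10\right)^{2} + 176 \left(-10\right)\right) = 15822 - \left(-7488 - 100 - 1760\right) = 15822 - -9348 = 15822 + 9348 = 25170$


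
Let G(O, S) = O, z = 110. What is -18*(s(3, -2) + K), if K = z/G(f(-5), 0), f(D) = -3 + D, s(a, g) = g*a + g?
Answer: 783/2 ≈ 391.50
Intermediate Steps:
s(a, g) = g + a*g (s(a, g) = a*g + g = g + a*g)
K = -55/4 (K = 110/(-3 - 5) = 110/(-8) = 110*(-1/8) = -55/4 ≈ -13.750)
-18*(s(3, -2) + K) = -18*(-2*(1 + 3) - 55/4) = -18*(-2*4 - 55/4) = -18*(-8 - 55/4) = -18*(-87/4) = 783/2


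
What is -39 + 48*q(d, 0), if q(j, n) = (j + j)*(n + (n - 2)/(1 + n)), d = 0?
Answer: -39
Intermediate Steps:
q(j, n) = 2*j*(n + (-2 + n)/(1 + n)) (q(j, n) = (2*j)*(n + (-2 + n)/(1 + n)) = 2*j*(n + (-2 + n)/(1 + n)))
-39 + 48*q(d, 0) = -39 + 48*(2*0*(-2 + 0**2 + 2*0)/(1 + 0)) = -39 + 48*(2*0*(-2 + 0 + 0)/1) = -39 + 48*(2*0*1*(-2)) = -39 + 48*0 = -39 + 0 = -39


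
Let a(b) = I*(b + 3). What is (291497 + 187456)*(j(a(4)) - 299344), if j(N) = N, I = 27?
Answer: -143281184715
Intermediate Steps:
a(b) = 81 + 27*b (a(b) = 27*(b + 3) = 27*(3 + b) = 81 + 27*b)
(291497 + 187456)*(j(a(4)) - 299344) = (291497 + 187456)*((81 + 27*4) - 299344) = 478953*((81 + 108) - 299344) = 478953*(189 - 299344) = 478953*(-299155) = -143281184715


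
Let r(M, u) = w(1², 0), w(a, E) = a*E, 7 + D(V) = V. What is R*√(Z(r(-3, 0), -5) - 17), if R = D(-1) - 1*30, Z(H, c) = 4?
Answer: -38*I*√13 ≈ -137.01*I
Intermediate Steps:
D(V) = -7 + V
w(a, E) = E*a
r(M, u) = 0 (r(M, u) = 0*1² = 0*1 = 0)
R = -38 (R = (-7 - 1) - 1*30 = -8 - 30 = -38)
R*√(Z(r(-3, 0), -5) - 17) = -38*√(4 - 17) = -38*I*√13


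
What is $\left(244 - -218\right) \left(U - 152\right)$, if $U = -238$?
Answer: $-180180$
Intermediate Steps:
$\left(244 - -218\right) \left(U - 152\right) = \left(244 - -218\right) \left(-238 - 152\right) = \left(244 + 218\right) \left(-390\right) = 462 \left(-390\right) = -180180$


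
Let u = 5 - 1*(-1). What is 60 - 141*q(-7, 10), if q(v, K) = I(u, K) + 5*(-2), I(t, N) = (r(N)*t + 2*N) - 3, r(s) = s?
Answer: -9387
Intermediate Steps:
u = 6 (u = 5 + 1 = 6)
I(t, N) = -3 + 2*N + N*t (I(t, N) = (N*t + 2*N) - 3 = (2*N + N*t) - 3 = -3 + 2*N + N*t)
q(v, K) = -13 + 8*K (q(v, K) = (-3 + 2*K + K*6) + 5*(-2) = (-3 + 2*K + 6*K) - 10 = (-3 + 8*K) - 10 = -13 + 8*K)
60 - 141*q(-7, 10) = 60 - 141*(-13 + 8*10) = 60 - 141*(-13 + 80) = 60 - 141*67 = 60 - 9447 = -9387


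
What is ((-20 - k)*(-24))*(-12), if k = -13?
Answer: -2016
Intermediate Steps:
((-20 - k)*(-24))*(-12) = ((-20 - 1*(-13))*(-24))*(-12) = ((-20 + 13)*(-24))*(-12) = -7*(-24)*(-12) = 168*(-12) = -2016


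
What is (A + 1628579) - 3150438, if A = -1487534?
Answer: -3009393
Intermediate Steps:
(A + 1628579) - 3150438 = (-1487534 + 1628579) - 3150438 = 141045 - 3150438 = -3009393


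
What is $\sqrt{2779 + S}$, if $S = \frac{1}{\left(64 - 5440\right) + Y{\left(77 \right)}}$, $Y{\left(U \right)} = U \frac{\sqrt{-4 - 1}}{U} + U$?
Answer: $\sqrt{\frac{14725920 - 2779 i \sqrt{5}}{5299 - i \sqrt{5}}} \approx 52.716 - 9.0 \cdot 10^{-10} i$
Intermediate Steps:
$Y{\left(U \right)} = U + i \sqrt{5}$ ($Y{\left(U \right)} = U \frac{\sqrt{-5}}{U} + U = U \frac{i \sqrt{5}}{U} + U = i \sqrt{5} + U = U + i \sqrt{5}$)
$S = \frac{1}{-5299 + i \sqrt{5}}$ ($S = \frac{1}{\left(64 - 5440\right) + \left(77 + i \sqrt{5}\right)} = \frac{1}{-5376 + \left(77 + i \sqrt{5}\right)} = \frac{1}{-5299 + i \sqrt{5}} \approx -0.00018871 - 7.96 \cdot 10^{-8} i$)
$\sqrt{2779 + S} = \sqrt{2779 - \left(\frac{5299}{28079406} + \frac{i \sqrt{5}}{28079406}\right)} = \sqrt{\frac{78032663975}{28079406} - \frac{i \sqrt{5}}{28079406}}$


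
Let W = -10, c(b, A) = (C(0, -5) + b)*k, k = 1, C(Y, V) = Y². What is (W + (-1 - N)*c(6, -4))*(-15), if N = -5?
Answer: -210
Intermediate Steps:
c(b, A) = b (c(b, A) = (0² + b)*1 = (0 + b)*1 = b*1 = b)
(W + (-1 - N)*c(6, -4))*(-15) = (-10 + (-1 - 1*(-5))*6)*(-15) = (-10 + (-1 + 5)*6)*(-15) = (-10 + 4*6)*(-15) = (-10 + 24)*(-15) = 14*(-15) = -210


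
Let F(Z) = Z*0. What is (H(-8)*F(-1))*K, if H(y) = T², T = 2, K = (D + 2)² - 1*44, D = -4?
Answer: 0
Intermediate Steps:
F(Z) = 0
K = -40 (K = (-4 + 2)² - 1*44 = (-2)² - 44 = 4 - 44 = -40)
H(y) = 4 (H(y) = 2² = 4)
(H(-8)*F(-1))*K = (4*0)*(-40) = 0*(-40) = 0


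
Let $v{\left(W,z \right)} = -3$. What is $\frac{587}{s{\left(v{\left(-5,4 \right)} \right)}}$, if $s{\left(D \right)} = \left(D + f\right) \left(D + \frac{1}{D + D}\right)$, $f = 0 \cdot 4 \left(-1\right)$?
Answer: $\frac{1174}{19} \approx 61.789$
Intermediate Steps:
$f = 0$ ($f = 0 \left(-1\right) = 0$)
$s{\left(D \right)} = D \left(D + \frac{1}{2 D}\right)$ ($s{\left(D \right)} = \left(D + 0\right) \left(D + \frac{1}{D + D}\right) = D \left(D + \frac{1}{2 D}\right)$)
$\frac{587}{s{\left(v{\left(-5,4 \right)} \right)}} = \frac{587}{\frac{1}{2} + \left(-3\right)^{2}} = \frac{587}{\frac{1}{2} + 9} = \frac{587}{\frac{19}{2}} = 587 \cdot \frac{2}{19} = \frac{1174}{19}$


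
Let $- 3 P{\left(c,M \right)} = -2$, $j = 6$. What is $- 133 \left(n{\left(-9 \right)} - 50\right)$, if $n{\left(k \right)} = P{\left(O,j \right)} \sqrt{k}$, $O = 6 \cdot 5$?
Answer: $6650 - 266 i \approx 6650.0 - 266.0 i$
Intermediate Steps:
$O = 30$
$P{\left(c,M \right)} = \frac{2}{3}$ ($P{\left(c,M \right)} = \left(- \frac{1}{3}\right) \left(-2\right) = \frac{2}{3}$)
$n{\left(k \right)} = \frac{2 \sqrt{k}}{3}$
$- 133 \left(n{\left(-9 \right)} - 50\right) = - 133 \left(\frac{2 \sqrt{-9}}{3} - 50\right) = - 133 \left(\frac{2 \cdot 3 i}{3} - 50\right) = - 133 \left(2 i - 50\right) = - 133 \left(-50 + 2 i\right) = 6650 - 266 i$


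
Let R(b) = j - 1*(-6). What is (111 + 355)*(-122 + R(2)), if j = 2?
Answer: -53124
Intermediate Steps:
R(b) = 8 (R(b) = 2 - 1*(-6) = 2 + 6 = 8)
(111 + 355)*(-122 + R(2)) = (111 + 355)*(-122 + 8) = 466*(-114) = -53124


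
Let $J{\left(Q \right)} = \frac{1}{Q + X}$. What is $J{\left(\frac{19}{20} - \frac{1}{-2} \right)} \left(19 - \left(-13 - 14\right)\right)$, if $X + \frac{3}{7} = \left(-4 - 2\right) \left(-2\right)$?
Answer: $\frac{6440}{1823} \approx 3.5326$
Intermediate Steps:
$X = \frac{81}{7}$ ($X = - \frac{3}{7} + \left(-4 - 2\right) \left(-2\right) = - \frac{3}{7} - -12 = - \frac{3}{7} + 12 = \frac{81}{7} \approx 11.571$)
$J{\left(Q \right)} = \frac{1}{\frac{81}{7} + Q}$ ($J{\left(Q \right)} = \frac{1}{Q + \frac{81}{7}} = \frac{1}{\frac{81}{7} + Q}$)
$J{\left(\frac{19}{20} - \frac{1}{-2} \right)} \left(19 - \left(-13 - 14\right)\right) = \frac{7}{81 + 7 \left(\frac{19}{20} - \frac{1}{-2}\right)} \left(19 - \left(-13 - 14\right)\right) = \frac{7}{81 + 7 \left(19 \cdot \frac{1}{20} - - \frac{1}{2}\right)} \left(19 - -27\right) = \frac{7}{81 + 7 \left(\frac{19}{20} + \frac{1}{2}\right)} \left(19 + 27\right) = \frac{7}{81 + 7 \cdot \frac{29}{20}} \cdot 46 = \frac{7}{81 + \frac{203}{20}} \cdot 46 = \frac{7}{\frac{1823}{20}} \cdot 46 = 7 \cdot \frac{20}{1823} \cdot 46 = \frac{140}{1823} \cdot 46 = \frac{6440}{1823}$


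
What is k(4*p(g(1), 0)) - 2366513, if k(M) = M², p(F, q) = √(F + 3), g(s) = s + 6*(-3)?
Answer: -2366737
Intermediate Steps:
g(s) = -18 + s (g(s) = s - 18 = -18 + s)
p(F, q) = √(3 + F)
k(4*p(g(1), 0)) - 2366513 = (4*√(3 + (-18 + 1)))² - 2366513 = (4*√(3 - 17))² - 2366513 = (4*√(-14))² - 2366513 = (4*(I*√14))² - 2366513 = (4*I*√14)² - 2366513 = -224 - 2366513 = -2366737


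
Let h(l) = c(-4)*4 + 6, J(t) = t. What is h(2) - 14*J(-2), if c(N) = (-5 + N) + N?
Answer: -18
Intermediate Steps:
c(N) = -5 + 2*N
h(l) = -46 (h(l) = (-5 + 2*(-4))*4 + 6 = (-5 - 8)*4 + 6 = -13*4 + 6 = -52 + 6 = -46)
h(2) - 14*J(-2) = -46 - 14*(-2) = -46 + 28 = -18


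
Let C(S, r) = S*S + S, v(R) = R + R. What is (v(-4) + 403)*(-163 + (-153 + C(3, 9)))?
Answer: -120080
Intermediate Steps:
v(R) = 2*R
C(S, r) = S + S**2 (C(S, r) = S**2 + S = S + S**2)
(v(-4) + 403)*(-163 + (-153 + C(3, 9))) = (2*(-4) + 403)*(-163 + (-153 + 3*(1 + 3))) = (-8 + 403)*(-163 + (-153 + 3*4)) = 395*(-163 + (-153 + 12)) = 395*(-163 - 141) = 395*(-304) = -120080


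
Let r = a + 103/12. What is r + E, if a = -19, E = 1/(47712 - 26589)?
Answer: -880121/84492 ≈ -10.417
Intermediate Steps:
E = 1/21123 ≈ 4.7342e-5
r = -125/12 (r = -19 + 103/12 = -125/12 ≈ -10.417)
r + E = -125/12 + 1/21123 = -880121/84492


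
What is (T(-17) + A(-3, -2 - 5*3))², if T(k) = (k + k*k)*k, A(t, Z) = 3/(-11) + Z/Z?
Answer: 2586332736/121 ≈ 2.1375e+7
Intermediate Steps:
A(t, Z) = 8/11 (A(t, Z) = 3*(-1/11) + 1 = -3/11 + 1 = 8/11)
T(k) = k*(k + k²) (T(k) = (k + k²)*k = k*(k + k²))
(T(-17) + A(-3, -2 - 5*3))² = ((-17)²*(1 - 17) + 8/11)² = (289*(-16) + 8/11)² = (-4624 + 8/11)² = (-50856/11)² = 2586332736/121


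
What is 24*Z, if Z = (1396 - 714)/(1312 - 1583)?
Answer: -16368/271 ≈ -60.398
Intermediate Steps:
Z = -682/271 (Z = 682/(-271) = 682*(-1/271) = -682/271 ≈ -2.5166)
24*Z = 24*(-682/271) = -16368/271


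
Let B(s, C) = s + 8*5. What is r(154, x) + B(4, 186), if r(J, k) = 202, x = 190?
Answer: 246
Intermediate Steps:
B(s, C) = 40 + s (B(s, C) = s + 40 = 40 + s)
r(154, x) + B(4, 186) = 202 + (40 + 4) = 202 + 44 = 246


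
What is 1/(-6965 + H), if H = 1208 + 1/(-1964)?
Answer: -1964/11306749 ≈ -0.00017370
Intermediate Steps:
H = 2372511/1964 (H = 1208 - 1/1964 = 2372511/1964 ≈ 1208.0)
1/(-6965 + H) = 1/(-6965 + 2372511/1964) = 1/(-11306749/1964) = -1964/11306749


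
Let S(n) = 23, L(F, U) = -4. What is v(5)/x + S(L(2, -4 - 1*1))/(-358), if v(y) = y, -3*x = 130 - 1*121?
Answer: -1859/1074 ≈ -1.7309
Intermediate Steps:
x = -3 (x = -(130 - 1*121)/3 = -(130 - 121)/3 = -⅓*9 = -3)
v(5)/x + S(L(2, -4 - 1*1))/(-358) = 5/(-3) + 23/(-358) = 5*(-⅓) + 23*(-1/358) = -5/3 - 23/358 = -1859/1074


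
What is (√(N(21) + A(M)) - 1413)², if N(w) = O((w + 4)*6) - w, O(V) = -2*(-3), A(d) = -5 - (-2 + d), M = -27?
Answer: 1988100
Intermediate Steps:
A(d) = -3 - d (A(d) = -5 + (2 - d) = -3 - d)
O(V) = 6
N(w) = 6 - w
(√(N(21) + A(M)) - 1413)² = (√((6 - 1*21) + (-3 - 1*(-27))) - 1413)² = (√((6 - 21) + (-3 + 27)) - 1413)² = (√(-15 + 24) - 1413)² = (√9 - 1413)² = (3 - 1413)² = (-1410)² = 1988100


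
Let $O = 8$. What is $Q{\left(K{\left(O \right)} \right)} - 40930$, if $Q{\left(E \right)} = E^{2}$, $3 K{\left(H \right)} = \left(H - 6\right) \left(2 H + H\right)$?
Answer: $-40674$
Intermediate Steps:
$K{\left(H \right)} = H \left(-6 + H\right)$ ($K{\left(H \right)} = \frac{\left(H - 6\right) \left(2 H + H\right)}{3} = \frac{\left(-6 + H\right) 3 H}{3} = \frac{3 H \left(-6 + H\right)}{3} = H \left(-6 + H\right)$)
$Q{\left(K{\left(O \right)} \right)} - 40930 = \left(8 \left(-6 + 8\right)\right)^{2} - 40930 = \left(8 \cdot 2\right)^{2} - 40930 = 16^{2} - 40930 = 256 - 40930 = -40674$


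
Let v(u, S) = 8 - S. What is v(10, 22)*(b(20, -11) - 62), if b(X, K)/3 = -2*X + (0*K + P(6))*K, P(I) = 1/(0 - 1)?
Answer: 2086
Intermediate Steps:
P(I) = -1 (P(I) = 1/(-1) = -1)
b(X, K) = -6*X - 3*K (b(X, K) = 3*(-2*X + (0*K - 1)*K) = 3*(-2*X + (0 - 1)*K) = 3*(-2*X - K) = 3*(-K - 2*X) = -6*X - 3*K)
v(10, 22)*(b(20, -11) - 62) = (8 - 1*22)*((-6*20 - 3*(-11)) - 62) = (8 - 22)*((-120 + 33) - 62) = -14*(-87 - 62) = -14*(-149) = 2086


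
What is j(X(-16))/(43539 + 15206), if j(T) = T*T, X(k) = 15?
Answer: 45/11749 ≈ 0.0038301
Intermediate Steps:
j(T) = T²
j(X(-16))/(43539 + 15206) = 15²/(43539 + 15206) = 225/58745 = 225*(1/58745) = 45/11749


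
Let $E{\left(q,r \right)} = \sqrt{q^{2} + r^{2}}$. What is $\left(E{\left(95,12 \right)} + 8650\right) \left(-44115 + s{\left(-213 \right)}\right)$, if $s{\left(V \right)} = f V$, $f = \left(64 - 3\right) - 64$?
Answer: $-376067400 - 43476 \sqrt{9169} \approx -3.8023 \cdot 10^{8}$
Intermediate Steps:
$f = -3$ ($f = 61 - 64 = -3$)
$s{\left(V \right)} = - 3 V$
$\left(E{\left(95,12 \right)} + 8650\right) \left(-44115 + s{\left(-213 \right)}\right) = \left(\sqrt{95^{2} + 12^{2}} + 8650\right) \left(-44115 - -639\right) = \left(\sqrt{9025 + 144} + 8650\right) \left(-44115 + 639\right) = \left(\sqrt{9169} + 8650\right) \left(-43476\right) = \left(8650 + \sqrt{9169}\right) \left(-43476\right) = -376067400 - 43476 \sqrt{9169}$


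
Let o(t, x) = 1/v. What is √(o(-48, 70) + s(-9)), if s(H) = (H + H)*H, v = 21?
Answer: √71463/21 ≈ 12.730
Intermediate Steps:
o(t, x) = 1/21
s(H) = 2*H² (s(H) = (2*H)*H = 2*H²)
√(o(-48, 70) + s(-9)) = √(1/21 + 2*(-9)²) = √(1/21 + 2*81) = √(1/21 + 162) = √(3403/21) = √71463/21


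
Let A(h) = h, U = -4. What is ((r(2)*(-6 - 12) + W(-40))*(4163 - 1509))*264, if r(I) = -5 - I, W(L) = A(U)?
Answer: 85480032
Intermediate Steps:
W(L) = -4
((r(2)*(-6 - 12) + W(-40))*(4163 - 1509))*264 = (((-5 - 1*2)*(-6 - 12) - 4)*(4163 - 1509))*264 = (((-5 - 2)*(-18) - 4)*2654)*264 = ((-7*(-18) - 4)*2654)*264 = ((126 - 4)*2654)*264 = (122*2654)*264 = 323788*264 = 85480032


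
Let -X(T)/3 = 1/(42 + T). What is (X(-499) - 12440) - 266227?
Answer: -127350816/457 ≈ -2.7867e+5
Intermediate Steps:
X(T) = -3/(42 + T)
(X(-499) - 12440) - 266227 = (-3/(42 - 499) - 12440) - 266227 = (-3/(-457) - 12440) - 266227 = (-3*(-1/457) - 12440) - 266227 = (3/457 - 12440) - 266227 = -5685077/457 - 266227 = -127350816/457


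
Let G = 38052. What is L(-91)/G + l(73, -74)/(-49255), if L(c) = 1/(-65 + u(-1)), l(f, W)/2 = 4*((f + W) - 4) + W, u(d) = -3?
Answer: 486407513/127449085680 ≈ 0.0038165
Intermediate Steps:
l(f, W) = -32 + 8*f + 10*W (l(f, W) = 2*(4*((f + W) - 4) + W) = 2*(4*((W + f) - 4) + W) = 2*(4*(-4 + W + f) + W) = 2*((-16 + 4*W + 4*f) + W) = 2*(-16 + 4*f + 5*W) = -32 + 8*f + 10*W)
L(c) = -1/68 (L(c) = 1/(-65 - 3) = 1/(-68) = -1/68)
L(-91)/G + l(73, -74)/(-49255) = -1/68/38052 + (-32 + 8*73 + 10*(-74))/(-49255) = -1/68*1/38052 + (-32 + 584 - 740)*(-1/49255) = -1/2587536 - 188*(-1/49255) = -1/2587536 + 188/49255 = 486407513/127449085680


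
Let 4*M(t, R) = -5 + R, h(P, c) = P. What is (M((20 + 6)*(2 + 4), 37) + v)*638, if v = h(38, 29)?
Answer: 29348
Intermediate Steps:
v = 38
M(t, R) = -5/4 + R/4 (M(t, R) = (-5 + R)/4 = -5/4 + R/4)
(M((20 + 6)*(2 + 4), 37) + v)*638 = ((-5/4 + (¼)*37) + 38)*638 = ((-5/4 + 37/4) + 38)*638 = (8 + 38)*638 = 46*638 = 29348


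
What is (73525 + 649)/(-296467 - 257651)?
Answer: -37087/277059 ≈ -0.13386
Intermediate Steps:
(73525 + 649)/(-296467 - 257651) = 74174/(-554118) = 74174*(-1/554118) = -37087/277059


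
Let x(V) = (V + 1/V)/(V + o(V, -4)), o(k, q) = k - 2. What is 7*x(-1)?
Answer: 7/2 ≈ 3.5000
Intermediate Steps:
o(k, q) = -2 + k
x(V) = (V + 1/V)/(-2 + 2*V) (x(V) = (V + 1/V)/(V + (-2 + V)) = (V + 1/V)/(-2 + 2*V))
7*x(-1) = 7*((1/2)*(1 + (-1)**2)/(-1*(-1 - 1))) = 7*((1/2)*(-1)*(1 + 1)/(-2)) = 7*((1/2)*(-1)*(-1/2)*2) = 7*(1/2) = 7/2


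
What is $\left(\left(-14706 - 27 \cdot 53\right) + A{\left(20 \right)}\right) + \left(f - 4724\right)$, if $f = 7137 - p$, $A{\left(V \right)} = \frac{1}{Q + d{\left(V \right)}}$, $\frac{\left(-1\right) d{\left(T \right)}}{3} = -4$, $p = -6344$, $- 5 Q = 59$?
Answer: $-7375$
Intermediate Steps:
$Q = - \frac{59}{5}$ ($Q = \left(- \frac{1}{5}\right) 59 = - \frac{59}{5} \approx -11.8$)
$d{\left(T \right)} = 12$ ($d{\left(T \right)} = \left(-3\right) \left(-4\right) = 12$)
$A{\left(V \right)} = 5$ ($A{\left(V \right)} = \frac{1}{- \frac{59}{5} + 12} = \frac{1}{\frac{1}{5}} = 5$)
$f = 13481$ ($f = 7137 - -6344 = 7137 + 6344 = 13481$)
$\left(\left(-14706 - 27 \cdot 53\right) + A{\left(20 \right)}\right) + \left(f - 4724\right) = \left(\left(-14706 - 27 \cdot 53\right) + 5\right) + \left(13481 - 4724\right) = \left(\left(-14706 - 1431\right) + 5\right) + \left(13481 - 4724\right) = \left(\left(-14706 - 1431\right) + 5\right) + 8757 = \left(-16137 + 5\right) + 8757 = -16132 + 8757 = -7375$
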